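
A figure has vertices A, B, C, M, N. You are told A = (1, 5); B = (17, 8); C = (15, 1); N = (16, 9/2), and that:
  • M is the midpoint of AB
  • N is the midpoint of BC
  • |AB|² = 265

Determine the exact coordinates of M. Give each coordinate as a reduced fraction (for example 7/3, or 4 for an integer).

M = (9, 13/2)

1. M_x = 9  [2·M = A+B = (1, 5)+(17, 8)]
2. M_y = 13/2  [2·M = A+B = (1, 5)+(17, 8)]
   so M = (9, 13/2)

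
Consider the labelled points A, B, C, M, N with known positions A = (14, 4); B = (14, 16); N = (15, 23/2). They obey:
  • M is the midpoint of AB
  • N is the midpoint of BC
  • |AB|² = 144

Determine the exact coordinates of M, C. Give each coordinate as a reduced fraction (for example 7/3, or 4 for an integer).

M = (14, 10)
C = (16, 7)

1. M_x = 14  [2·M = A+B = (14, 4)+(14, 16)]
2. M_y = 10  [2·M = A+B = (14, 4)+(14, 16)]
   so M = (14, 10)
3. C_x = 16  [C = 2·N−B = 2·(15, 23/2)−(14, 16)]
4. C_y = 7  [C = 2·N−B = 2·(15, 23/2)−(14, 16)]
   so C = (16, 7)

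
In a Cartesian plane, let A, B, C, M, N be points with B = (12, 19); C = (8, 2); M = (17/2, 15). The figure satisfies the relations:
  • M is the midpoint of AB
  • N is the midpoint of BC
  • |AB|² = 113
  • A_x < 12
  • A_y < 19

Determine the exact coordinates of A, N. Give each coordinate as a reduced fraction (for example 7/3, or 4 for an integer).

A = (5, 11)
N = (10, 21/2)

1. A_x = 5  [A = 2·M−B = 2·(17/2, 15)−(12, 19)]
2. A_y = 11  [A = 2·M−B = 2·(17/2, 15)−(12, 19)]
   so A = (5, 11)
3. N_x = 10  [2·N = B+C = (12, 19)+(8, 2)]
4. N_y = 21/2  [2·N = B+C = (12, 19)+(8, 2)]
   so N = (10, 21/2)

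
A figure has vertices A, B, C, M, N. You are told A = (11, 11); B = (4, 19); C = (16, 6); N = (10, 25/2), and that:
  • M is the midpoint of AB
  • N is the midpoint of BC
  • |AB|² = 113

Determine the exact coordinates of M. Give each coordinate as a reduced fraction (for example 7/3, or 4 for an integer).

1. M_x = 15/2  [2·M = A+B = (11, 11)+(4, 19)]
2. M_y = 15  [2·M = A+B = (11, 11)+(4, 19)]
   so M = (15/2, 15)

M = (15/2, 15)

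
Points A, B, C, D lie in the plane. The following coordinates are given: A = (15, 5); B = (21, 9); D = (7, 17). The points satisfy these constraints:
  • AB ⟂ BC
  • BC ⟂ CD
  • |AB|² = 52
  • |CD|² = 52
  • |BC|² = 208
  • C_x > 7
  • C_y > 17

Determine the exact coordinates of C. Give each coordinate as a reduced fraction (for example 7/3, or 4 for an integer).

1. C_x = 13  [[AB ⟂ BC ⇒ 6x+4y-162=0] ∩ [|C−(7, 17)|²=52]]
2. C_y = 21  [[AB ⟂ BC ⇒ 6x+4y-162=0] ∩ [|C−(7, 17)|²=52]]
   so C = (13, 21)

C = (13, 21)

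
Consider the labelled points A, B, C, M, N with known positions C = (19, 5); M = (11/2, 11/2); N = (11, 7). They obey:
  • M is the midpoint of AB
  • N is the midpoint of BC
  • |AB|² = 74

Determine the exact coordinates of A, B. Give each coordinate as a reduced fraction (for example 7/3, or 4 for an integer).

1. B_x = 3  [B = 2·N−C = 2·(11, 7)−(19, 5)]
2. B_y = 9  [B = 2·N−C = 2·(11, 7)−(19, 5)]
   so B = (3, 9)
3. A_x = 8  [A = 2·M−B = 2·(11/2, 11/2)−(3, 9)]
4. A_y = 2  [A = 2·M−B = 2·(11/2, 11/2)−(3, 9)]
   so A = (8, 2)

A = (8, 2)
B = (3, 9)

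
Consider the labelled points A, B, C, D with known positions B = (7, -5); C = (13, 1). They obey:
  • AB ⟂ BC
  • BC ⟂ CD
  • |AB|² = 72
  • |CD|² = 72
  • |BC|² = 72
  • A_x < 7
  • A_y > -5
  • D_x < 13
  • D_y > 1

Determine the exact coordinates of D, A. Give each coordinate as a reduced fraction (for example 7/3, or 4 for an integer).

1. D_x = 7  [[BC ⟂ CD ⇒ 6x+6y-84=0] ∩ [|D−(13, 1)|²=72]]
2. D_y = 7  [[BC ⟂ CD ⇒ 6x+6y-84=0] ∩ [|D−(13, 1)|²=72]]
   so D = (7, 7)
3. A_x = 1  [[AB ⟂ BC ⇒ -6x-6y+12=0] ∩ [|A−(7, -5)|²=72]]
4. A_y = 1  [[AB ⟂ BC ⇒ -6x-6y+12=0] ∩ [|A−(7, -5)|²=72]]
   so A = (1, 1)

D = (7, 7)
A = (1, 1)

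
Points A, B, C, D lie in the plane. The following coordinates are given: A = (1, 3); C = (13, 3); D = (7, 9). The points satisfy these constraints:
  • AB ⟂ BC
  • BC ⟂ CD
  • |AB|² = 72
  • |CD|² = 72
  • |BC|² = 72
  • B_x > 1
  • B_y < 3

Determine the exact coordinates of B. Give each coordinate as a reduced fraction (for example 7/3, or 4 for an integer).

B = (7, -3)

1. B_x = 7  [[BC ⟂ CD ⇒ 6x-6y-60=0] ∩ [|B−(1, 3)|²=72]]
2. B_y = -3  [[BC ⟂ CD ⇒ 6x-6y-60=0] ∩ [|B−(1, 3)|²=72]]
   so B = (7, -3)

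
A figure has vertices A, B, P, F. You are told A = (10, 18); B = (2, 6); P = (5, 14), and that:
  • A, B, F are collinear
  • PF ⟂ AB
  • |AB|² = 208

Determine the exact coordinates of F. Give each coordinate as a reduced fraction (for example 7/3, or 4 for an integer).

1. F_x = 86/13  [[A, B, F are collinear ⇒ 12x-8y+24=0] ∩ [PF ⟂ AB ⇒ -8x-12y+208=0]]
2. F_y = 168/13  [[A, B, F are collinear ⇒ 12x-8y+24=0] ∩ [PF ⟂ AB ⇒ -8x-12y+208=0]]
   so F = (86/13, 168/13)

F = (86/13, 168/13)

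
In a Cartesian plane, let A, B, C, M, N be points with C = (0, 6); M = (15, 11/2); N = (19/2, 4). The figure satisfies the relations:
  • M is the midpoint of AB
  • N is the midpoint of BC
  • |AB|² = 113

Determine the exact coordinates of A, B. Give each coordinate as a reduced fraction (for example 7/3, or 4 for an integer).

A = (11, 9)
B = (19, 2)

1. B_x = 19  [B = 2·N−C = 2·(19/2, 4)−(0, 6)]
2. B_y = 2  [B = 2·N−C = 2·(19/2, 4)−(0, 6)]
   so B = (19, 2)
3. A_x = 11  [A = 2·M−B = 2·(15, 11/2)−(19, 2)]
4. A_y = 9  [A = 2·M−B = 2·(15, 11/2)−(19, 2)]
   so A = (11, 9)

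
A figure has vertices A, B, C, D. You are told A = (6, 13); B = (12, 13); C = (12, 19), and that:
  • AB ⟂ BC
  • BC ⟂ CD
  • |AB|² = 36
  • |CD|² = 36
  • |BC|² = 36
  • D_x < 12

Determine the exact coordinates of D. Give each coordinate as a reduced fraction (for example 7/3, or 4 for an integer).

D = (6, 19)

1. D_x = 6  [[BC ⟂ CD ⇒ 6y-114=0] ∩ [|D−(12, 19)|²=36]]
2. D_y = 19  [[BC ⟂ CD ⇒ 6y-114=0] ∩ [|D−(12, 19)|²=36]]
   so D = (6, 19)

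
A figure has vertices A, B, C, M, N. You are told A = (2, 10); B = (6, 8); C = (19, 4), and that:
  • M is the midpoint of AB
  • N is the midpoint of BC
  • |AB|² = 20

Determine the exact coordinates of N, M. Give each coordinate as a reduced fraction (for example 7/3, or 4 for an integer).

1. M_x = 4  [2·M = A+B = (2, 10)+(6, 8)]
2. M_y = 9  [2·M = A+B = (2, 10)+(6, 8)]
   so M = (4, 9)
3. N_x = 25/2  [2·N = B+C = (6, 8)+(19, 4)]
4. N_y = 6  [2·N = B+C = (6, 8)+(19, 4)]
   so N = (25/2, 6)

N = (25/2, 6)
M = (4, 9)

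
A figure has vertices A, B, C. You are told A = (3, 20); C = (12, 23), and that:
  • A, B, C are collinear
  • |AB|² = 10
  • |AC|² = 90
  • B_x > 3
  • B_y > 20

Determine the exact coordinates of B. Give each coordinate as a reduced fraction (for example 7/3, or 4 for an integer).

1. B_x = 6  [[A, B, C are collinear ⇒ 3x-9y+171=0] ∩ [|B−(3, 20)|²=10]]
2. B_y = 21  [[A, B, C are collinear ⇒ 3x-9y+171=0] ∩ [|B−(3, 20)|²=10]]
   so B = (6, 21)

B = (6, 21)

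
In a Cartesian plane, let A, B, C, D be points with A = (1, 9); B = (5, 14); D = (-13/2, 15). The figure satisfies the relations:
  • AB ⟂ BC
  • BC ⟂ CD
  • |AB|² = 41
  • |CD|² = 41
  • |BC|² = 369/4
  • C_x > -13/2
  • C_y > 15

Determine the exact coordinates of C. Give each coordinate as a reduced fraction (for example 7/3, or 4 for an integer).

1. C_x = -5/2  [[AB ⟂ BC ⇒ 4x+5y-90=0] ∩ [|C−(-13/2, 15)|²=41]]
2. C_y = 20  [[AB ⟂ BC ⇒ 4x+5y-90=0] ∩ [|C−(-13/2, 15)|²=41]]
   so C = (-5/2, 20)

C = (-5/2, 20)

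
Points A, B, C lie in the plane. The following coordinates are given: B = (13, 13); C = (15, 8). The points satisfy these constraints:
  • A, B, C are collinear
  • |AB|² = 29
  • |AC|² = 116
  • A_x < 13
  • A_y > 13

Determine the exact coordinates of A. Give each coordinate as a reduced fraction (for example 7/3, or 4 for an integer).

1. A_x = 11  [[A, B, C are collinear ⇒ 5x+2y-91=0] ∩ [|A−(13, 13)|²=29]]
2. A_y = 18  [[A, B, C are collinear ⇒ 5x+2y-91=0] ∩ [|A−(13, 13)|²=29]]
   so A = (11, 18)

A = (11, 18)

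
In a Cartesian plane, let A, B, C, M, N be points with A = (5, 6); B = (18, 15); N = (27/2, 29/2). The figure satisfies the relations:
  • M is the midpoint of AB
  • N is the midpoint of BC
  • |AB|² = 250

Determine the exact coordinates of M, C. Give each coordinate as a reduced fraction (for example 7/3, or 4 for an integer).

M = (23/2, 21/2)
C = (9, 14)

1. M_x = 23/2  [2·M = A+B = (5, 6)+(18, 15)]
2. M_y = 21/2  [2·M = A+B = (5, 6)+(18, 15)]
   so M = (23/2, 21/2)
3. C_x = 9  [C = 2·N−B = 2·(27/2, 29/2)−(18, 15)]
4. C_y = 14  [C = 2·N−B = 2·(27/2, 29/2)−(18, 15)]
   so C = (9, 14)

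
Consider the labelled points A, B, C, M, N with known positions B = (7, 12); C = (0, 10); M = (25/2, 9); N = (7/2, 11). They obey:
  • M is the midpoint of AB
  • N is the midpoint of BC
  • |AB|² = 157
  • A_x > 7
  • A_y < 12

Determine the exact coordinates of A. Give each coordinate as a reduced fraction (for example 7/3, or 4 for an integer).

A = (18, 6)

1. A_x = 18  [A = 2·M−B = 2·(25/2, 9)−(7, 12)]
2. A_y = 6  [A = 2·M−B = 2·(25/2, 9)−(7, 12)]
   so A = (18, 6)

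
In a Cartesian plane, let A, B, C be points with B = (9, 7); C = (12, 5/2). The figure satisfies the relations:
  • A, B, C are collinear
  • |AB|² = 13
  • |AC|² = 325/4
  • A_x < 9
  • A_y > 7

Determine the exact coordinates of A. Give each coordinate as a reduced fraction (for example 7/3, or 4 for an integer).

1. A_x = 7  [[A, B, C are collinear ⇒ 9/2x+3y-123/2=0] ∩ [|A−(9, 7)|²=13]]
2. A_y = 10  [[A, B, C are collinear ⇒ 9/2x+3y-123/2=0] ∩ [|A−(9, 7)|²=13]]
   so A = (7, 10)

A = (7, 10)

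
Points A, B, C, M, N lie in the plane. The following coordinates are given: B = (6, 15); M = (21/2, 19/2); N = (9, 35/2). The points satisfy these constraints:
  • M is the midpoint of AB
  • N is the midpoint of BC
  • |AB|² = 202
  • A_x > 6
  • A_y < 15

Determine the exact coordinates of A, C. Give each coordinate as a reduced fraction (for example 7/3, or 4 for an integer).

A = (15, 4)
C = (12, 20)

1. A_x = 15  [A = 2·M−B = 2·(21/2, 19/2)−(6, 15)]
2. A_y = 4  [A = 2·M−B = 2·(21/2, 19/2)−(6, 15)]
   so A = (15, 4)
3. C_x = 12  [C = 2·N−B = 2·(9, 35/2)−(6, 15)]
4. C_y = 20  [C = 2·N−B = 2·(9, 35/2)−(6, 15)]
   so C = (12, 20)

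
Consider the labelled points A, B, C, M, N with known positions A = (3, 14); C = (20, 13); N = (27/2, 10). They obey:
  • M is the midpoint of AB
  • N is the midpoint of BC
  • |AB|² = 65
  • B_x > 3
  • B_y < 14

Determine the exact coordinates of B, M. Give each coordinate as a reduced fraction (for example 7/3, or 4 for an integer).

1. B_x = 7  [B = 2·N−C = 2·(27/2, 10)−(20, 13)]
2. B_y = 7  [B = 2·N−C = 2·(27/2, 10)−(20, 13)]
   so B = (7, 7)
3. M_x = 5  [2·M = A+B = (3, 14)+(7, 7)]
4. M_y = 21/2  [2·M = A+B = (3, 14)+(7, 7)]
   so M = (5, 21/2)

B = (7, 7)
M = (5, 21/2)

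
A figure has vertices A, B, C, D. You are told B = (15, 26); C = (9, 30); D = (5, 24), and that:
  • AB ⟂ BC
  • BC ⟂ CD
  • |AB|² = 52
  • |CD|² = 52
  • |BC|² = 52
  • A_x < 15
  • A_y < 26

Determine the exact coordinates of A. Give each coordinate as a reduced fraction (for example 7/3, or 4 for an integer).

A = (11, 20)

1. A_x = 11  [[AB ⟂ BC ⇒ 6x-4y+14=0] ∩ [|A−(15, 26)|²=52]]
2. A_y = 20  [[AB ⟂ BC ⇒ 6x-4y+14=0] ∩ [|A−(15, 26)|²=52]]
   so A = (11, 20)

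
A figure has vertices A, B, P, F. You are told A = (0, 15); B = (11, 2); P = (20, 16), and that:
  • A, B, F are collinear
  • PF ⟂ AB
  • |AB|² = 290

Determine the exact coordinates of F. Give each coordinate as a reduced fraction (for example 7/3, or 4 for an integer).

F = (2277/290, 1659/290)

1. F_x = 2277/290  [[A, B, F are collinear ⇒ 13x+11y-165=0] ∩ [PF ⟂ AB ⇒ 11x-13y-12=0]]
2. F_y = 1659/290  [[A, B, F are collinear ⇒ 13x+11y-165=0] ∩ [PF ⟂ AB ⇒ 11x-13y-12=0]]
   so F = (2277/290, 1659/290)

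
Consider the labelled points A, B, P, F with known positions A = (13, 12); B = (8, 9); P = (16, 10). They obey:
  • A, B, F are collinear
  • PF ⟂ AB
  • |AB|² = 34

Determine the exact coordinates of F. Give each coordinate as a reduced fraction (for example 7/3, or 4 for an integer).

1. F_x = 487/34  [[A, B, F are collinear ⇒ 3x-5y+21=0] ∩ [PF ⟂ AB ⇒ -5x-3y+110=0]]
2. F_y = 435/34  [[A, B, F are collinear ⇒ 3x-5y+21=0] ∩ [PF ⟂ AB ⇒ -5x-3y+110=0]]
   so F = (487/34, 435/34)

F = (487/34, 435/34)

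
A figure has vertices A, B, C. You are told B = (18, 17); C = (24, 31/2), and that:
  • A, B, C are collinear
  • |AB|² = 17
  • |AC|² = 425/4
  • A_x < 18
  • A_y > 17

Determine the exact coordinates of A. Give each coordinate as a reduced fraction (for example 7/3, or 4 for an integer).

1. A_x = 14  [[A, B, C are collinear ⇒ 3/2x+6y-129=0] ∩ [|A−(18, 17)|²=17]]
2. A_y = 18  [[A, B, C are collinear ⇒ 3/2x+6y-129=0] ∩ [|A−(18, 17)|²=17]]
   so A = (14, 18)

A = (14, 18)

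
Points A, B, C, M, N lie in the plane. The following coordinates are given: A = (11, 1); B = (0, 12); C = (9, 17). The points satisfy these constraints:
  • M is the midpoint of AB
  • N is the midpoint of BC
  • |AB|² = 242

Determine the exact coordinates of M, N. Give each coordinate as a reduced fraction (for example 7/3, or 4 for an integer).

M = (11/2, 13/2)
N = (9/2, 29/2)

1. M_x = 11/2  [2·M = A+B = (11, 1)+(0, 12)]
2. M_y = 13/2  [2·M = A+B = (11, 1)+(0, 12)]
   so M = (11/2, 13/2)
3. N_x = 9/2  [2·N = B+C = (0, 12)+(9, 17)]
4. N_y = 29/2  [2·N = B+C = (0, 12)+(9, 17)]
   so N = (9/2, 29/2)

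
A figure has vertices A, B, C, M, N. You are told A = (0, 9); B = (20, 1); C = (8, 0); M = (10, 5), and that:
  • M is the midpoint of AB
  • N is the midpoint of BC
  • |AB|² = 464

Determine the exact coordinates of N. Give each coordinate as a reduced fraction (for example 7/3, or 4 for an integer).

N = (14, 1/2)

1. N_x = 14  [2·N = B+C = (20, 1)+(8, 0)]
2. N_y = 1/2  [2·N = B+C = (20, 1)+(8, 0)]
   so N = (14, 1/2)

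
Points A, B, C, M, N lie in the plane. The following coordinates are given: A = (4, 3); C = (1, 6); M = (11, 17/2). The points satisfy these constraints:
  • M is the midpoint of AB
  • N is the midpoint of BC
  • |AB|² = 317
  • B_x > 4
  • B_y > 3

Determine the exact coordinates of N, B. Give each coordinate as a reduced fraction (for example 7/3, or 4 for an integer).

N = (19/2, 10)
B = (18, 14)

1. B_x = 18  [B = 2·M−A = 2·(11, 17/2)−(4, 3)]
2. B_y = 14  [B = 2·M−A = 2·(11, 17/2)−(4, 3)]
   so B = (18, 14)
3. N_x = 19/2  [2·N = B+C = (18, 14)+(1, 6)]
4. N_y = 10  [2·N = B+C = (18, 14)+(1, 6)]
   so N = (19/2, 10)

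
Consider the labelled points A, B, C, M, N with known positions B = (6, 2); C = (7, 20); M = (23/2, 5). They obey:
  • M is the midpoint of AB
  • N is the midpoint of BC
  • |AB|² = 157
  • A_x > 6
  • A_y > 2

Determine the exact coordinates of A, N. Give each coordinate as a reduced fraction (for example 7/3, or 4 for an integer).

A = (17, 8)
N = (13/2, 11)

1. A_x = 17  [A = 2·M−B = 2·(23/2, 5)−(6, 2)]
2. A_y = 8  [A = 2·M−B = 2·(23/2, 5)−(6, 2)]
   so A = (17, 8)
3. N_x = 13/2  [2·N = B+C = (6, 2)+(7, 20)]
4. N_y = 11  [2·N = B+C = (6, 2)+(7, 20)]
   so N = (13/2, 11)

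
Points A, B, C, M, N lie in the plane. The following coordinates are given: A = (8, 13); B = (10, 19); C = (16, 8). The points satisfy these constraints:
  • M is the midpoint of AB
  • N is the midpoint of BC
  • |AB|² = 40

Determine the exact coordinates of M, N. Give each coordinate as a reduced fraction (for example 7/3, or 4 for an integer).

1. M_x = 9  [2·M = A+B = (8, 13)+(10, 19)]
2. M_y = 16  [2·M = A+B = (8, 13)+(10, 19)]
   so M = (9, 16)
3. N_x = 13  [2·N = B+C = (10, 19)+(16, 8)]
4. N_y = 27/2  [2·N = B+C = (10, 19)+(16, 8)]
   so N = (13, 27/2)

M = (9, 16)
N = (13, 27/2)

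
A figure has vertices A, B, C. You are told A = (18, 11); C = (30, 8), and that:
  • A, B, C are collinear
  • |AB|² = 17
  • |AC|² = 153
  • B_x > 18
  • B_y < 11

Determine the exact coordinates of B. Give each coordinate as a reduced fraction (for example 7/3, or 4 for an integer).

1. B_x = 22  [[A, B, C are collinear ⇒ -3x-12y+186=0] ∩ [|B−(18, 11)|²=17]]
2. B_y = 10  [[A, B, C are collinear ⇒ -3x-12y+186=0] ∩ [|B−(18, 11)|²=17]]
   so B = (22, 10)

B = (22, 10)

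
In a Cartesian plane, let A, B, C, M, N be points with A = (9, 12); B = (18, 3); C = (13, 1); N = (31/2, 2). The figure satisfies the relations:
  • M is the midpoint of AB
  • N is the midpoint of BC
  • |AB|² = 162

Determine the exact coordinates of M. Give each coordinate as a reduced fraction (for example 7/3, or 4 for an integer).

1. M_x = 27/2  [2·M = A+B = (9, 12)+(18, 3)]
2. M_y = 15/2  [2·M = A+B = (9, 12)+(18, 3)]
   so M = (27/2, 15/2)

M = (27/2, 15/2)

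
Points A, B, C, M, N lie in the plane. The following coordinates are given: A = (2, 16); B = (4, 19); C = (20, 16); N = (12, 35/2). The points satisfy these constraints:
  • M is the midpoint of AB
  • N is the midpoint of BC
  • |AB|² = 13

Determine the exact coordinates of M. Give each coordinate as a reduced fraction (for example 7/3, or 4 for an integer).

1. M_x = 3  [2·M = A+B = (2, 16)+(4, 19)]
2. M_y = 35/2  [2·M = A+B = (2, 16)+(4, 19)]
   so M = (3, 35/2)

M = (3, 35/2)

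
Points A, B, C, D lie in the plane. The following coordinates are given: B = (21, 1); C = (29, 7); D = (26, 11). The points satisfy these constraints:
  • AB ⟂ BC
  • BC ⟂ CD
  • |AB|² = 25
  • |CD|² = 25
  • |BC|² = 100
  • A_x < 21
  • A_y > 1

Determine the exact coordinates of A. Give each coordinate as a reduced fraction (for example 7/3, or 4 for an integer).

A = (18, 5)

1. A_x = 18  [[AB ⟂ BC ⇒ -8x-6y+174=0] ∩ [|A−(21, 1)|²=25]]
2. A_y = 5  [[AB ⟂ BC ⇒ -8x-6y+174=0] ∩ [|A−(21, 1)|²=25]]
   so A = (18, 5)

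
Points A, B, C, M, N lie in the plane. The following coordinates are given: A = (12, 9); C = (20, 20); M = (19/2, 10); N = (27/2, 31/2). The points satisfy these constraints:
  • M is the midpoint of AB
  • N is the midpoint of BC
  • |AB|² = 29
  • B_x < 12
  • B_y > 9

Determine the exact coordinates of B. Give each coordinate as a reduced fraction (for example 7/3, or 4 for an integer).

1. B_x = 7  [B = 2·M−A = 2·(19/2, 10)−(12, 9)]
2. B_y = 11  [B = 2·M−A = 2·(19/2, 10)−(12, 9)]
   so B = (7, 11)

B = (7, 11)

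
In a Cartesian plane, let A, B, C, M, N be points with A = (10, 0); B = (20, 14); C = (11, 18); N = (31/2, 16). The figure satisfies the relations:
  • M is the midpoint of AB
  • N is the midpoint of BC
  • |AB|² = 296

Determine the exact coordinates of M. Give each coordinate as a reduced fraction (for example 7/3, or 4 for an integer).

1. M_x = 15  [2·M = A+B = (10, 0)+(20, 14)]
2. M_y = 7  [2·M = A+B = (10, 0)+(20, 14)]
   so M = (15, 7)

M = (15, 7)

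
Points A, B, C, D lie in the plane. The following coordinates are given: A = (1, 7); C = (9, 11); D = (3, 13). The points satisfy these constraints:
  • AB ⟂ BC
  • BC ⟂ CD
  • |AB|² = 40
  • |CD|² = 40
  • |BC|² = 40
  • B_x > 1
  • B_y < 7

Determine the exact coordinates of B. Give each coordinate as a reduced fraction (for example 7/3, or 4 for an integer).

1. B_x = 7  [[BC ⟂ CD ⇒ 6x-2y-32=0] ∩ [|B−(1, 7)|²=40]]
2. B_y = 5  [[BC ⟂ CD ⇒ 6x-2y-32=0] ∩ [|B−(1, 7)|²=40]]
   so B = (7, 5)

B = (7, 5)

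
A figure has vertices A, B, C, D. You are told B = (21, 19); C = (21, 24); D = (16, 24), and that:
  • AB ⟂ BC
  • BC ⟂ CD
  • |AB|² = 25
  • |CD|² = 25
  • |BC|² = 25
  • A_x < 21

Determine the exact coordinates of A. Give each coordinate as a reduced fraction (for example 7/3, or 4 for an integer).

A = (16, 19)

1. A_x = 16  [[AB ⟂ BC ⇒ -5y+95=0] ∩ [|A−(21, 19)|²=25]]
2. A_y = 19  [[AB ⟂ BC ⇒ -5y+95=0] ∩ [|A−(21, 19)|²=25]]
   so A = (16, 19)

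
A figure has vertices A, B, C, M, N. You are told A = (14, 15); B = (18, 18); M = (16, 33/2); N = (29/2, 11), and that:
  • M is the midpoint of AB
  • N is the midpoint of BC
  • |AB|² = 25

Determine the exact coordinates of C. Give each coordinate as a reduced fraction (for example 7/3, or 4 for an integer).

1. C_x = 11  [C = 2·N−B = 2·(29/2, 11)−(18, 18)]
2. C_y = 4  [C = 2·N−B = 2·(29/2, 11)−(18, 18)]
   so C = (11, 4)

C = (11, 4)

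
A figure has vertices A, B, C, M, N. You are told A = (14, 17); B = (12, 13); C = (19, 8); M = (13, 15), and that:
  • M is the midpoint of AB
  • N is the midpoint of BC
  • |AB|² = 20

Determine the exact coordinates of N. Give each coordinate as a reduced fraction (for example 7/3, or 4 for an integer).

1. N_x = 31/2  [2·N = B+C = (12, 13)+(19, 8)]
2. N_y = 21/2  [2·N = B+C = (12, 13)+(19, 8)]
   so N = (31/2, 21/2)

N = (31/2, 21/2)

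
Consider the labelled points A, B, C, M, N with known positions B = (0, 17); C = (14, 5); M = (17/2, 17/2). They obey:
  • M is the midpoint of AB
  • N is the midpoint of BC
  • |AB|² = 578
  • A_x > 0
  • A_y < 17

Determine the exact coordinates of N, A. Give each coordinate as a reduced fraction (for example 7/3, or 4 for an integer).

1. A_x = 17  [A = 2·M−B = 2·(17/2, 17/2)−(0, 17)]
2. A_y = 0  [A = 2·M−B = 2·(17/2, 17/2)−(0, 17)]
   so A = (17, 0)
3. N_x = 7  [2·N = B+C = (0, 17)+(14, 5)]
4. N_y = 11  [2·N = B+C = (0, 17)+(14, 5)]
   so N = (7, 11)

N = (7, 11)
A = (17, 0)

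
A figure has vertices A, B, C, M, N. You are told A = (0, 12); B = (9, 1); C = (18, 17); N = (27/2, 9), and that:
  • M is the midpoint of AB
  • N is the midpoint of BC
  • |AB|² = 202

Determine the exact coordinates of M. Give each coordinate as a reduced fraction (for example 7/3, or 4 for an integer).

M = (9/2, 13/2)

1. M_x = 9/2  [2·M = A+B = (0, 12)+(9, 1)]
2. M_y = 13/2  [2·M = A+B = (0, 12)+(9, 1)]
   so M = (9/2, 13/2)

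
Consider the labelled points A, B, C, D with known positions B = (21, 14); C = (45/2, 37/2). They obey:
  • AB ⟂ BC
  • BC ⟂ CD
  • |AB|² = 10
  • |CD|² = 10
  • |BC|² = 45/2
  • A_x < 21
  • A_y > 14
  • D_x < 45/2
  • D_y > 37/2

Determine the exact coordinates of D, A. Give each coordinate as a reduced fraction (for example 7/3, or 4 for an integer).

1. D_x = 39/2  [[BC ⟂ CD ⇒ 3/2x+9/2y-117=0] ∩ [|D−(45/2, 37/2)|²=10]]
2. D_y = 39/2  [[BC ⟂ CD ⇒ 3/2x+9/2y-117=0] ∩ [|D−(45/2, 37/2)|²=10]]
   so D = (39/2, 39/2)
3. A_x = 18  [[AB ⟂ BC ⇒ -3/2x-9/2y+189/2=0] ∩ [|A−(21, 14)|²=10]]
4. A_y = 15  [[AB ⟂ BC ⇒ -3/2x-9/2y+189/2=0] ∩ [|A−(21, 14)|²=10]]
   so A = (18, 15)

D = (39/2, 39/2)
A = (18, 15)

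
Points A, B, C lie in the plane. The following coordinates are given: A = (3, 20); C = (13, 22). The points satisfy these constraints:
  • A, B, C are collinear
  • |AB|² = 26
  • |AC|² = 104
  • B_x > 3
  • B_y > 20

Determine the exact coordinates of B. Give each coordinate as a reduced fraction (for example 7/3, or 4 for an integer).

B = (8, 21)

1. B_x = 8  [[A, B, C are collinear ⇒ 2x-10y+194=0] ∩ [|B−(3, 20)|²=26]]
2. B_y = 21  [[A, B, C are collinear ⇒ 2x-10y+194=0] ∩ [|B−(3, 20)|²=26]]
   so B = (8, 21)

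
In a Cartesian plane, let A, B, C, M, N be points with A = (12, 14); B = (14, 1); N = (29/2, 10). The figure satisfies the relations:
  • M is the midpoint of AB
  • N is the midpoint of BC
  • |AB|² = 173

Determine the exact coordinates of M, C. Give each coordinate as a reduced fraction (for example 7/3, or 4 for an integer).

1. M_x = 13  [2·M = A+B = (12, 14)+(14, 1)]
2. M_y = 15/2  [2·M = A+B = (12, 14)+(14, 1)]
   so M = (13, 15/2)
3. C_x = 15  [C = 2·N−B = 2·(29/2, 10)−(14, 1)]
4. C_y = 19  [C = 2·N−B = 2·(29/2, 10)−(14, 1)]
   so C = (15, 19)

M = (13, 15/2)
C = (15, 19)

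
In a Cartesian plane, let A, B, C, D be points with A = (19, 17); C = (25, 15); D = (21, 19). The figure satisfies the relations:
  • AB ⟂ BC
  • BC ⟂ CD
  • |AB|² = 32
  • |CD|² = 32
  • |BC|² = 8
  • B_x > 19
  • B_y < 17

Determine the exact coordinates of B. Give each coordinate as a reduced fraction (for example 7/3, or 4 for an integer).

B = (23, 13)

1. B_x = 23  [[BC ⟂ CD ⇒ 4x-4y-40=0] ∩ [|B−(19, 17)|²=32]]
2. B_y = 13  [[BC ⟂ CD ⇒ 4x-4y-40=0] ∩ [|B−(19, 17)|²=32]]
   so B = (23, 13)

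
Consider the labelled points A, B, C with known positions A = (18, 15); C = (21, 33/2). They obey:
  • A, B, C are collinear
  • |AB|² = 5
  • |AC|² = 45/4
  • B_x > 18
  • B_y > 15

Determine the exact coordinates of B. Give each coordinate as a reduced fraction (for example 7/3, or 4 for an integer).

1. B_x = 20  [[A, B, C are collinear ⇒ 3/2x-3y+18=0] ∩ [|B−(18, 15)|²=5]]
2. B_y = 16  [[A, B, C are collinear ⇒ 3/2x-3y+18=0] ∩ [|B−(18, 15)|²=5]]
   so B = (20, 16)

B = (20, 16)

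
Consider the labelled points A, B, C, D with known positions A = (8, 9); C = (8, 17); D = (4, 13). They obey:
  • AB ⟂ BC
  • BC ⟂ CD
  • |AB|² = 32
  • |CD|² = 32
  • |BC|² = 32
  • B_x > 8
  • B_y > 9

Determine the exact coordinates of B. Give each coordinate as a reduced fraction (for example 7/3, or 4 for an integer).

1. B_x = 12  [[BC ⟂ CD ⇒ 4x+4y-100=0] ∩ [|B−(8, 9)|²=32]]
2. B_y = 13  [[BC ⟂ CD ⇒ 4x+4y-100=0] ∩ [|B−(8, 9)|²=32]]
   so B = (12, 13)

B = (12, 13)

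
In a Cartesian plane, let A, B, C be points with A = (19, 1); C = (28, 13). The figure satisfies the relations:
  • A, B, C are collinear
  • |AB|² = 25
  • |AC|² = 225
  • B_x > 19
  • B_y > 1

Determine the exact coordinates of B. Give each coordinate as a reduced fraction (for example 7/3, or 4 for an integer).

B = (22, 5)

1. B_x = 22  [[A, B, C are collinear ⇒ 12x-9y-219=0] ∩ [|B−(19, 1)|²=25]]
2. B_y = 5  [[A, B, C are collinear ⇒ 12x-9y-219=0] ∩ [|B−(19, 1)|²=25]]
   so B = (22, 5)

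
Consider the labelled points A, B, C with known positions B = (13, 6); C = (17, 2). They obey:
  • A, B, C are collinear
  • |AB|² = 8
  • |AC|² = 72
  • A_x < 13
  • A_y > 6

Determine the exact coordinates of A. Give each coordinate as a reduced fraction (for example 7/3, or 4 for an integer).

1. A_x = 11  [[A, B, C are collinear ⇒ 4x+4y-76=0] ∩ [|A−(13, 6)|²=8]]
2. A_y = 8  [[A, B, C are collinear ⇒ 4x+4y-76=0] ∩ [|A−(13, 6)|²=8]]
   so A = (11, 8)

A = (11, 8)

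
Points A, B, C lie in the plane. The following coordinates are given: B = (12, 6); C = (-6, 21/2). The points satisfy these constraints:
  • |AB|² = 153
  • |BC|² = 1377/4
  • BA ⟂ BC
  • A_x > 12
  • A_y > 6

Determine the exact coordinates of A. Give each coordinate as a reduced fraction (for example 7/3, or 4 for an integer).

1. A_x = 15  [[BA ⟂ BC ⇒ -18x+9/2y+189=0] ∩ [|A−(12, 6)|²=153]]
2. A_y = 18  [[BA ⟂ BC ⇒ -18x+9/2y+189=0] ∩ [|A−(12, 6)|²=153]]
   so A = (15, 18)

A = (15, 18)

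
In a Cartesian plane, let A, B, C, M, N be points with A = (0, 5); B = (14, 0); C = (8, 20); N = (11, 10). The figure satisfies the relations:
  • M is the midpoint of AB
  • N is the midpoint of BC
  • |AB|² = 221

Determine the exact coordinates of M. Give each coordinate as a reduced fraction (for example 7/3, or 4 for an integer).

M = (7, 5/2)

1. M_x = 7  [2·M = A+B = (0, 5)+(14, 0)]
2. M_y = 5/2  [2·M = A+B = (0, 5)+(14, 0)]
   so M = (7, 5/2)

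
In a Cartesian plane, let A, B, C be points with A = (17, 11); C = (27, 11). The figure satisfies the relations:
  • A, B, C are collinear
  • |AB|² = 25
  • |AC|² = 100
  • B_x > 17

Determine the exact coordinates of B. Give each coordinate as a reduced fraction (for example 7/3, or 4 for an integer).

1. B_x = 22  [[A, B, C are collinear ⇒ -10y+110=0] ∩ [|B−(17, 11)|²=25]]
2. B_y = 11  [[A, B, C are collinear ⇒ -10y+110=0] ∩ [|B−(17, 11)|²=25]]
   so B = (22, 11)

B = (22, 11)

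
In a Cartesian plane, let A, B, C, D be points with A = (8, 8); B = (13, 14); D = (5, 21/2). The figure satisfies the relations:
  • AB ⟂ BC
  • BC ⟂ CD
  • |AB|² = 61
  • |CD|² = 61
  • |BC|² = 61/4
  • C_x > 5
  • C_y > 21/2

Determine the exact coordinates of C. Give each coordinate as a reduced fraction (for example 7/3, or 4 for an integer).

1. C_x = 10  [[AB ⟂ BC ⇒ 5x+6y-149=0] ∩ [|C−(5, 21/2)|²=61]]
2. C_y = 33/2  [[AB ⟂ BC ⇒ 5x+6y-149=0] ∩ [|C−(5, 21/2)|²=61]]
   so C = (10, 33/2)

C = (10, 33/2)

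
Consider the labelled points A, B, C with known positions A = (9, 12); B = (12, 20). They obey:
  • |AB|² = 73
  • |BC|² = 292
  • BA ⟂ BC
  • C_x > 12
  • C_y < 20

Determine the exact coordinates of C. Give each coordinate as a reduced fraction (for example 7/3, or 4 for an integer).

C = (28, 14)

1. C_x = 28  [[BA ⟂ BC ⇒ -3x-8y+196=0] ∩ [|C−(12, 20)|²=292]]
2. C_y = 14  [[BA ⟂ BC ⇒ -3x-8y+196=0] ∩ [|C−(12, 20)|²=292]]
   so C = (28, 14)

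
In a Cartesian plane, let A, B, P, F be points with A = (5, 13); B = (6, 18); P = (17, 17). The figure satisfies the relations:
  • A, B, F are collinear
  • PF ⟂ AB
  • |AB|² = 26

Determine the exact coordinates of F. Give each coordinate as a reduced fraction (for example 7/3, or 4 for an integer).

F = (81/13, 249/13)

1. F_x = 81/13  [[A, B, F are collinear ⇒ -5x+1y+12=0] ∩ [PF ⟂ AB ⇒ 1x+5y-102=0]]
2. F_y = 249/13  [[A, B, F are collinear ⇒ -5x+1y+12=0] ∩ [PF ⟂ AB ⇒ 1x+5y-102=0]]
   so F = (81/13, 249/13)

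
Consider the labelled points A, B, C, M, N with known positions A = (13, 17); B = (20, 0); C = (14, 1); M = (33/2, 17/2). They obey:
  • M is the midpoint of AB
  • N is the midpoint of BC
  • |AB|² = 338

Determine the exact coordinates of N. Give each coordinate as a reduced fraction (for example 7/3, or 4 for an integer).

1. N_x = 17  [2·N = B+C = (20, 0)+(14, 1)]
2. N_y = 1/2  [2·N = B+C = (20, 0)+(14, 1)]
   so N = (17, 1/2)

N = (17, 1/2)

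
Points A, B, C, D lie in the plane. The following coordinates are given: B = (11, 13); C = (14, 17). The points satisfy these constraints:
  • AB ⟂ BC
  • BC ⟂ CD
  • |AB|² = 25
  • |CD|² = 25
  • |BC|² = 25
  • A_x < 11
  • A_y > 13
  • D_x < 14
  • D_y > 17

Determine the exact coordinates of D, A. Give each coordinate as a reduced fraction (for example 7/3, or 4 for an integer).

D = (10, 20)
A = (7, 16)

1. D_x = 10  [[BC ⟂ CD ⇒ 3x+4y-110=0] ∩ [|D−(14, 17)|²=25]]
2. D_y = 20  [[BC ⟂ CD ⇒ 3x+4y-110=0] ∩ [|D−(14, 17)|²=25]]
   so D = (10, 20)
3. A_x = 7  [[AB ⟂ BC ⇒ -3x-4y+85=0] ∩ [|A−(11, 13)|²=25]]
4. A_y = 16  [[AB ⟂ BC ⇒ -3x-4y+85=0] ∩ [|A−(11, 13)|²=25]]
   so A = (7, 16)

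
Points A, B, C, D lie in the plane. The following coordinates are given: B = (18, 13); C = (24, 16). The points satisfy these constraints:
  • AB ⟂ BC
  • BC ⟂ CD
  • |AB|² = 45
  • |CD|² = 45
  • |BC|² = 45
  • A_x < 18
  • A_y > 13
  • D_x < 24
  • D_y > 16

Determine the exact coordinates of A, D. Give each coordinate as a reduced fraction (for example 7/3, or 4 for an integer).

A = (15, 19)
D = (21, 22)

1. A_x = 15  [[AB ⟂ BC ⇒ -6x-3y+147=0] ∩ [|A−(18, 13)|²=45]]
2. A_y = 19  [[AB ⟂ BC ⇒ -6x-3y+147=0] ∩ [|A−(18, 13)|²=45]]
   so A = (15, 19)
3. D_x = 21  [[BC ⟂ CD ⇒ 6x+3y-192=0] ∩ [|D−(24, 16)|²=45]]
4. D_y = 22  [[BC ⟂ CD ⇒ 6x+3y-192=0] ∩ [|D−(24, 16)|²=45]]
   so D = (21, 22)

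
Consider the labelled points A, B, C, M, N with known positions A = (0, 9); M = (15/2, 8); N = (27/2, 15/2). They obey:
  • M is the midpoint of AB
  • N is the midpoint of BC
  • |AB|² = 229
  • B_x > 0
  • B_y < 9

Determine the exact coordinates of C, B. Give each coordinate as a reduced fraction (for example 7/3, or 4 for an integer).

C = (12, 8)
B = (15, 7)

1. B_x = 15  [B = 2·M−A = 2·(15/2, 8)−(0, 9)]
2. B_y = 7  [B = 2·M−A = 2·(15/2, 8)−(0, 9)]
   so B = (15, 7)
3. C_x = 12  [C = 2·N−B = 2·(27/2, 15/2)−(15, 7)]
4. C_y = 8  [C = 2·N−B = 2·(27/2, 15/2)−(15, 7)]
   so C = (12, 8)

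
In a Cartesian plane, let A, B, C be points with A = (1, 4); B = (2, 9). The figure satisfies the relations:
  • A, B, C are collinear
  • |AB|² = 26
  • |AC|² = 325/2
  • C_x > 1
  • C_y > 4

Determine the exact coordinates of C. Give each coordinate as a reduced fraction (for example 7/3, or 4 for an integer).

1. C_x = 7/2  [[A, B, C are collinear ⇒ -5x+1y+1=0] ∩ [|C−(1, 4)|²=325/2]]
2. C_y = 33/2  [[A, B, C are collinear ⇒ -5x+1y+1=0] ∩ [|C−(1, 4)|²=325/2]]
   so C = (7/2, 33/2)

C = (7/2, 33/2)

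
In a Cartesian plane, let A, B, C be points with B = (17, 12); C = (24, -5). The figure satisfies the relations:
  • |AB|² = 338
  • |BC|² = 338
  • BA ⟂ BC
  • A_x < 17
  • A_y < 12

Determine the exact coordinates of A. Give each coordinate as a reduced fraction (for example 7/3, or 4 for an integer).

1. A_x = 0  [[BA ⟂ BC ⇒ 7x-17y+85=0] ∩ [|A−(17, 12)|²=338]]
2. A_y = 5  [[BA ⟂ BC ⇒ 7x-17y+85=0] ∩ [|A−(17, 12)|²=338]]
   so A = (0, 5)

A = (0, 5)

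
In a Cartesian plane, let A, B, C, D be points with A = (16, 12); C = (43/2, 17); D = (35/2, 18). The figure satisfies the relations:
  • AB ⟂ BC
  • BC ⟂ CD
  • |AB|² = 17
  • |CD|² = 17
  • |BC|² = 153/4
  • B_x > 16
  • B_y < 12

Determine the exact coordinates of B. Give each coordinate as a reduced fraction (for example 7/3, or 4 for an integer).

B = (20, 11)

1. B_x = 20  [[BC ⟂ CD ⇒ 4x-1y-69=0] ∩ [|B−(16, 12)|²=17]]
2. B_y = 11  [[BC ⟂ CD ⇒ 4x-1y-69=0] ∩ [|B−(16, 12)|²=17]]
   so B = (20, 11)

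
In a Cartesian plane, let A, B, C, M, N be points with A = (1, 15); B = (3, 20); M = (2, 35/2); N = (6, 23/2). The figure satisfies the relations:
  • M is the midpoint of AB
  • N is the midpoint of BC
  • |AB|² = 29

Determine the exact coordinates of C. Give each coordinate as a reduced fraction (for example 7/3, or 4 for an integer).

C = (9, 3)

1. C_x = 9  [C = 2·N−B = 2·(6, 23/2)−(3, 20)]
2. C_y = 3  [C = 2·N−B = 2·(6, 23/2)−(3, 20)]
   so C = (9, 3)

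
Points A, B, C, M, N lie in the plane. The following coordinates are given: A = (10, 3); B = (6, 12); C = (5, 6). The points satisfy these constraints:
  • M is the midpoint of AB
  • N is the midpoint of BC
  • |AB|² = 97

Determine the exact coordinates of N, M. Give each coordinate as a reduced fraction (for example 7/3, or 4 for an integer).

1. M_x = 8  [2·M = A+B = (10, 3)+(6, 12)]
2. M_y = 15/2  [2·M = A+B = (10, 3)+(6, 12)]
   so M = (8, 15/2)
3. N_x = 11/2  [2·N = B+C = (6, 12)+(5, 6)]
4. N_y = 9  [2·N = B+C = (6, 12)+(5, 6)]
   so N = (11/2, 9)

N = (11/2, 9)
M = (8, 15/2)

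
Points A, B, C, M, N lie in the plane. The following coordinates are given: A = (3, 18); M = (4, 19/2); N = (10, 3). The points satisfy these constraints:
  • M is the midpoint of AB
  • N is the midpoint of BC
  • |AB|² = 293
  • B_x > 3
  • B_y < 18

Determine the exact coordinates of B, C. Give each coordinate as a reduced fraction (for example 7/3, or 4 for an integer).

1. B_x = 5  [B = 2·M−A = 2·(4, 19/2)−(3, 18)]
2. B_y = 1  [B = 2·M−A = 2·(4, 19/2)−(3, 18)]
   so B = (5, 1)
3. C_x = 15  [C = 2·N−B = 2·(10, 3)−(5, 1)]
4. C_y = 5  [C = 2·N−B = 2·(10, 3)−(5, 1)]
   so C = (15, 5)

B = (5, 1)
C = (15, 5)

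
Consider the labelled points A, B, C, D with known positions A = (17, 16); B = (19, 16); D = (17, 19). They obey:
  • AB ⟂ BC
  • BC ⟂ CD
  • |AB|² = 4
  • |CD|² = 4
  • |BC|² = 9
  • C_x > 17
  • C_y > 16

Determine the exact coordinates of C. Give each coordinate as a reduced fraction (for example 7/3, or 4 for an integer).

1. C_x = 19  [[AB ⟂ BC ⇒ 2x-38=0] ∩ [|C−(17, 19)|²=4]]
2. C_y = 19  [[AB ⟂ BC ⇒ 2x-38=0] ∩ [|C−(17, 19)|²=4]]
   so C = (19, 19)

C = (19, 19)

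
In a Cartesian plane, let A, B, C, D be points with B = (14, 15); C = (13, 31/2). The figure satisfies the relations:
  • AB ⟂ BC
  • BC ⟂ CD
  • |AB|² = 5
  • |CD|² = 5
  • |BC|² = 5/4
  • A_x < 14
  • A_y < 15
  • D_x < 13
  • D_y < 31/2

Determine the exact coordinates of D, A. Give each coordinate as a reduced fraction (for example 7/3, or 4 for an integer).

1. D_x = 12  [[BC ⟂ CD ⇒ -1x+1/2y+21/4=0] ∩ [|D−(13, 31/2)|²=5]]
2. D_y = 27/2  [[BC ⟂ CD ⇒ -1x+1/2y+21/4=0] ∩ [|D−(13, 31/2)|²=5]]
   so D = (12, 27/2)
3. A_x = 13  [[AB ⟂ BC ⇒ 1x-1/2y-13/2=0] ∩ [|A−(14, 15)|²=5]]
4. A_y = 13  [[AB ⟂ BC ⇒ 1x-1/2y-13/2=0] ∩ [|A−(14, 15)|²=5]]
   so A = (13, 13)

D = (12, 27/2)
A = (13, 13)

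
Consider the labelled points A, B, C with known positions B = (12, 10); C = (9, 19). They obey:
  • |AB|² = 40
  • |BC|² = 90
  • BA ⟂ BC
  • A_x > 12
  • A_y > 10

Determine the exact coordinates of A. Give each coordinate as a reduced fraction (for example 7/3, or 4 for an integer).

1. A_x = 18  [[BA ⟂ BC ⇒ -3x+9y-54=0] ∩ [|A−(12, 10)|²=40]]
2. A_y = 12  [[BA ⟂ BC ⇒ -3x+9y-54=0] ∩ [|A−(12, 10)|²=40]]
   so A = (18, 12)

A = (18, 12)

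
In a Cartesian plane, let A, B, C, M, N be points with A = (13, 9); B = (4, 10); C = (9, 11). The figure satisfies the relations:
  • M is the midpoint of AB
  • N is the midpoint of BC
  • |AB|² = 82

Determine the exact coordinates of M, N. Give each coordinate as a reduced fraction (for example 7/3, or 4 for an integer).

M = (17/2, 19/2)
N = (13/2, 21/2)

1. M_x = 17/2  [2·M = A+B = (13, 9)+(4, 10)]
2. M_y = 19/2  [2·M = A+B = (13, 9)+(4, 10)]
   so M = (17/2, 19/2)
3. N_x = 13/2  [2·N = B+C = (4, 10)+(9, 11)]
4. N_y = 21/2  [2·N = B+C = (4, 10)+(9, 11)]
   so N = (13/2, 21/2)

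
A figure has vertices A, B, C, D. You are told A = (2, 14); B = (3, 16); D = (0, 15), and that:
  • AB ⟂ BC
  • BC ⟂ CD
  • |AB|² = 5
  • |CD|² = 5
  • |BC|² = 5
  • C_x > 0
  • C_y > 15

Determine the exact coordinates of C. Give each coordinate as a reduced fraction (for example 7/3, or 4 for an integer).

C = (1, 17)

1. C_x = 1  [[AB ⟂ BC ⇒ 1x+2y-35=0] ∩ [|C−(0, 15)|²=5]]
2. C_y = 17  [[AB ⟂ BC ⇒ 1x+2y-35=0] ∩ [|C−(0, 15)|²=5]]
   so C = (1, 17)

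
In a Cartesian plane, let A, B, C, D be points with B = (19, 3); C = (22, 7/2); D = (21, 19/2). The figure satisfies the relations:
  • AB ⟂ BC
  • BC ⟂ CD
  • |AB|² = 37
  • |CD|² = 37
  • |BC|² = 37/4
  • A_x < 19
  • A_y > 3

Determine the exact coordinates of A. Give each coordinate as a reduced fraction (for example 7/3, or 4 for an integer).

A = (18, 9)

1. A_x = 18  [[AB ⟂ BC ⇒ -3x-1/2y+117/2=0] ∩ [|A−(19, 3)|²=37]]
2. A_y = 9  [[AB ⟂ BC ⇒ -3x-1/2y+117/2=0] ∩ [|A−(19, 3)|²=37]]
   so A = (18, 9)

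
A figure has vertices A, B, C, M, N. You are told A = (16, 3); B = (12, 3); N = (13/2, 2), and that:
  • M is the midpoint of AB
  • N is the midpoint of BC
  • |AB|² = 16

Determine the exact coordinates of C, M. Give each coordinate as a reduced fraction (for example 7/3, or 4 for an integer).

C = (1, 1)
M = (14, 3)

1. M_x = 14  [2·M = A+B = (16, 3)+(12, 3)]
2. M_y = 3  [2·M = A+B = (16, 3)+(12, 3)]
   so M = (14, 3)
3. C_x = 1  [C = 2·N−B = 2·(13/2, 2)−(12, 3)]
4. C_y = 1  [C = 2·N−B = 2·(13/2, 2)−(12, 3)]
   so C = (1, 1)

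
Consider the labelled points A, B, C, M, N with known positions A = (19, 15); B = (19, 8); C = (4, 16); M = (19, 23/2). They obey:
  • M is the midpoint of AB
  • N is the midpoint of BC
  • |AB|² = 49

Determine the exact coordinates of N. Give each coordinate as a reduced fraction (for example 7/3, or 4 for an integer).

N = (23/2, 12)

1. N_x = 23/2  [2·N = B+C = (19, 8)+(4, 16)]
2. N_y = 12  [2·N = B+C = (19, 8)+(4, 16)]
   so N = (23/2, 12)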